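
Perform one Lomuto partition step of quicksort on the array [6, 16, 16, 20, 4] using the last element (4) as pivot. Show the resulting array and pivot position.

Lomuto partition with pivot = 4:

Initial array: [6, 16, 16, 20, 4]

arr[0]=6 > 4: no swap
arr[1]=16 > 4: no swap
arr[2]=16 > 4: no swap
arr[3]=20 > 4: no swap

Place pivot at position 0: [4, 16, 16, 20, 6]
Pivot position: 0

After partitioning with pivot 4, the array becomes [4, 16, 16, 20, 6]. The pivot is placed at index 0. All elements to the left of the pivot are <= 4, and all elements to the right are > 4.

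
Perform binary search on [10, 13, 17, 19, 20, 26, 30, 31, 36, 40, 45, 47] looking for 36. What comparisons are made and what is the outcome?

Binary search for 36 in [10, 13, 17, 19, 20, 26, 30, 31, 36, 40, 45, 47]:

lo=0, hi=11, mid=5, arr[mid]=26 -> 26 < 36, search right half
lo=6, hi=11, mid=8, arr[mid]=36 -> Found target at index 8!

Binary search finds 36 at index 8 after 2 comparisons. The search repeatedly halves the search space by comparing with the middle element.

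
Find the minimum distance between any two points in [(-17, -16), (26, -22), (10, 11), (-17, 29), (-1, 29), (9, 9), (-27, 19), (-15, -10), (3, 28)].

Computing all pairwise distances among 9 points:

d((-17, -16), (26, -22)) = 43.4166
d((-17, -16), (10, 11)) = 38.1838
d((-17, -16), (-17, 29)) = 45.0
d((-17, -16), (-1, 29)) = 47.7598
d((-17, -16), (9, 9)) = 36.0694
d((-17, -16), (-27, 19)) = 36.4005
d((-17, -16), (-15, -10)) = 6.3246
d((-17, -16), (3, 28)) = 48.3322
d((26, -22), (10, 11)) = 36.6742
d((26, -22), (-17, 29)) = 66.7083
d((26, -22), (-1, 29)) = 57.7062
d((26, -22), (9, 9)) = 35.3553
d((26, -22), (-27, 19)) = 67.0075
d((26, -22), (-15, -10)) = 42.72
d((26, -22), (3, 28)) = 55.0364
d((10, 11), (-17, 29)) = 32.45
d((10, 11), (-1, 29)) = 21.095
d((10, 11), (9, 9)) = 2.2361 <-- minimum
d((10, 11), (-27, 19)) = 37.855
d((10, 11), (-15, -10)) = 32.6497
d((10, 11), (3, 28)) = 18.3848
d((-17, 29), (-1, 29)) = 16.0
d((-17, 29), (9, 9)) = 32.8024
d((-17, 29), (-27, 19)) = 14.1421
d((-17, 29), (-15, -10)) = 39.0512
d((-17, 29), (3, 28)) = 20.025
d((-1, 29), (9, 9)) = 22.3607
d((-1, 29), (-27, 19)) = 27.8568
d((-1, 29), (-15, -10)) = 41.4367
d((-1, 29), (3, 28)) = 4.1231
d((9, 9), (-27, 19)) = 37.3631
d((9, 9), (-15, -10)) = 30.6105
d((9, 9), (3, 28)) = 19.9249
d((-27, 19), (-15, -10)) = 31.3847
d((-27, 19), (3, 28)) = 31.3209
d((-15, -10), (3, 28)) = 42.0476

Closest pair: (10, 11) and (9, 9) with distance 2.2361

The closest pair is (10, 11) and (9, 9) with Euclidean distance 2.2361. For 9 points, brute-force pairwise comparison is shown above. For large n, the divide-and-conquer algorithm (sort by x, recurse on halves, check the dividing strip) achieves O(n log n).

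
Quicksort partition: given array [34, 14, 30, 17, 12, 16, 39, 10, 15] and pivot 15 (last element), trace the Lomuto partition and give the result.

Lomuto partition with pivot = 15:

Initial array: [34, 14, 30, 17, 12, 16, 39, 10, 15]

arr[0]=34 > 15: no swap
arr[1]=14 <= 15: swap with position 0, array becomes [14, 34, 30, 17, 12, 16, 39, 10, 15]
arr[2]=30 > 15: no swap
arr[3]=17 > 15: no swap
arr[4]=12 <= 15: swap with position 1, array becomes [14, 12, 30, 17, 34, 16, 39, 10, 15]
arr[5]=16 > 15: no swap
arr[6]=39 > 15: no swap
arr[7]=10 <= 15: swap with position 2, array becomes [14, 12, 10, 17, 34, 16, 39, 30, 15]

Place pivot at position 3: [14, 12, 10, 15, 34, 16, 39, 30, 17]
Pivot position: 3

After partitioning with pivot 15, the array becomes [14, 12, 10, 15, 34, 16, 39, 30, 17]. The pivot is placed at index 3. All elements to the left of the pivot are <= 15, and all elements to the right are > 15.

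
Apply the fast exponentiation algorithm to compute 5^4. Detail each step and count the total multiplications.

Computing 5^4 by squaring (build up from 5^1; each line after the first costs one multiplication):

5^1 = 5
5^2 = (5^1)^2 = 5^2 = 25
5^4 = (5^2)^2 = 25^2 = 625

Result: 625
Multiplications needed: 2 (2 lines after 5^1)

5^4 = 625. Using exponentiation by squaring, this requires 2 multiplications. The key idea: if the exponent is even, square the half-power; if odd, multiply by the base once.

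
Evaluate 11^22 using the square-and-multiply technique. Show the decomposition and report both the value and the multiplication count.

Computing 11^22 by squaring (build up from 11^1; each line after the first costs one multiplication):

11^1 = 11
11^2 = (11^1)^2 = 11^2 = 121
11^4 = (11^2)^2 = 121^2 = 14641
11^5 = 11 * 11^4 = 11 * 14641 = 161051
11^10 = (11^5)^2 = 161051^2 = 25937424601
11^11 = 11 * 11^10 = 11 * 25937424601 = 285311670611
11^22 = (11^11)^2 = 285311670611^2 = 81402749386839761113321

Result: 81402749386839761113321
Multiplications needed: 6 (6 lines after 11^1)

11^22 = 81402749386839761113321. Using exponentiation by squaring, this requires 6 multiplications. The key idea: if the exponent is even, square the half-power; if odd, multiply by the base once.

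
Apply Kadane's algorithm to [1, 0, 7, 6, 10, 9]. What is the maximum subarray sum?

Using Kadane's algorithm on [1, 0, 7, 6, 10, 9]:

Scanning through the array:
Position 1 (value 0): max_ending_here = 1, max_so_far = 1
Position 2 (value 7): max_ending_here = 8, max_so_far = 8
Position 3 (value 6): max_ending_here = 14, max_so_far = 14
Position 4 (value 10): max_ending_here = 24, max_so_far = 24
Position 5 (value 9): max_ending_here = 33, max_so_far = 33

Maximum subarray: [1, 0, 7, 6, 10, 9]
Maximum sum: 33

The maximum subarray is [1, 0, 7, 6, 10, 9] with sum 33. This subarray runs from index 0 to index 5.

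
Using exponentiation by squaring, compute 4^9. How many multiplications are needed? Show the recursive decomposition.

Computing 4^9 by squaring (build up from 4^1; each line after the first costs one multiplication):

4^1 = 4
4^2 = (4^1)^2 = 4^2 = 16
4^4 = (4^2)^2 = 16^2 = 256
4^8 = (4^4)^2 = 256^2 = 65536
4^9 = 4 * 4^8 = 4 * 65536 = 262144

Result: 262144
Multiplications needed: 4 (4 lines after 4^1)

4^9 = 262144. Using exponentiation by squaring, this requires 4 multiplications. The key idea: if the exponent is even, square the half-power; if odd, multiply by the base once.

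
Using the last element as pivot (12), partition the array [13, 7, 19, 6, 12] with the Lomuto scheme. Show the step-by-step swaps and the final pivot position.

Lomuto partition with pivot = 12:

Initial array: [13, 7, 19, 6, 12]

arr[0]=13 > 12: no swap
arr[1]=7 <= 12: swap with position 0, array becomes [7, 13, 19, 6, 12]
arr[2]=19 > 12: no swap
arr[3]=6 <= 12: swap with position 1, array becomes [7, 6, 19, 13, 12]

Place pivot at position 2: [7, 6, 12, 13, 19]
Pivot position: 2

After partitioning with pivot 12, the array becomes [7, 6, 12, 13, 19]. The pivot is placed at index 2. All elements to the left of the pivot are <= 12, and all elements to the right are > 12.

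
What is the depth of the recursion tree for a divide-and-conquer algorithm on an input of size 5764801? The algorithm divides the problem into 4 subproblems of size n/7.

For divide and conquer with division factor 7:

Problem sizes at each level:
Level 0: 5764801
Level 1: 823543
Level 2: 117649
Level 3: 16807
Level 4: 2401
Level 5: 343
Level 6: 49
Level 7: 7
Level 8: 1

The root is level 0 and the size-1 base case is level 8 (the tree spans levels 0 through 8, i.e. 9 levels counting the root), so the depth is the number of divisions: log_7(5764801) = 8

The recursion tree depth is log_7(5764801) = 8. At each level, the problem size is divided by 7, so it takes 8 divisions to reduce to a base case of size 1. The algorithm makes 4 recursive calls at each level.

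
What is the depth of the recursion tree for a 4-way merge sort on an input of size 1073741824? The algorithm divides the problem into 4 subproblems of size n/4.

For divide and conquer with division factor 4:

Problem sizes at each level:
Level 0: 1073741824
Level 1: 268435456
Level 2: 67108864
Level 3: 16777216
Level 4: 4194304
Level 5: 1048576
Level 6: 262144
Level 7: 65536
Level 8: 16384
Level 9: 4096
Level 10: 1024
Level 11: 256
Level 12: 64
Level 13: 16
Level 14: 4
Level 15: 1

The root is level 0 and the size-1 base case is level 15 (the tree spans levels 0 through 15, i.e. 16 levels counting the root), so the depth is the number of divisions: log_4(1073741824) = 15

The recursion tree depth is log_4(1073741824) = 15. At each level, the problem size is divided by 4, so it takes 15 divisions to reduce to a base case of size 1. The algorithm makes 4 recursive calls at each level.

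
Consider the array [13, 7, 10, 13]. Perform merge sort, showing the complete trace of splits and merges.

Merge sort trace:

Split: [13, 7, 10, 13] -> [13, 7] and [10, 13]
  Split: [13, 7] -> [13] and [7]
  Merge: [13] + [7] -> [7, 13]
  Split: [10, 13] -> [10] and [13]
  Merge: [10] + [13] -> [10, 13]
Merge: [7, 13] + [10, 13] -> [7, 10, 13, 13]

Final sorted array: [7, 10, 13, 13]

The merge sort proceeds by recursively splitting the array and merging sorted halves.
After all merges, the sorted array is [7, 10, 13, 13].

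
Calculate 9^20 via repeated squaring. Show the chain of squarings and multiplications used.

Computing 9^20 by squaring (build up from 9^1; each line after the first costs one multiplication):

9^1 = 9
9^2 = (9^1)^2 = 9^2 = 81
9^4 = (9^2)^2 = 81^2 = 6561
9^5 = 9 * 9^4 = 9 * 6561 = 59049
9^10 = (9^5)^2 = 59049^2 = 3486784401
9^20 = (9^10)^2 = 3486784401^2 = 12157665459056928801

Result: 12157665459056928801
Multiplications needed: 5 (5 lines after 9^1)

9^20 = 12157665459056928801. Using exponentiation by squaring, this requires 5 multiplications. The key idea: if the exponent is even, square the half-power; if odd, multiply by the base once.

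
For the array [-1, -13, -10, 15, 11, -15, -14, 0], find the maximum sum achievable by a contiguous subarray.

Using Kadane's algorithm on [-1, -13, -10, 15, 11, -15, -14, 0]:

Scanning through the array:
Position 1 (value -13): max_ending_here = -13, max_so_far = -1
Position 2 (value -10): max_ending_here = -10, max_so_far = -1
Position 3 (value 15): max_ending_here = 15, max_so_far = 15
Position 4 (value 11): max_ending_here = 26, max_so_far = 26
Position 5 (value -15): max_ending_here = 11, max_so_far = 26
Position 6 (value -14): max_ending_here = -3, max_so_far = 26
Position 7 (value 0): max_ending_here = 0, max_so_far = 26

Maximum subarray: [15, 11]
Maximum sum: 26

The maximum subarray is [15, 11] with sum 26. This subarray runs from index 3 to index 4.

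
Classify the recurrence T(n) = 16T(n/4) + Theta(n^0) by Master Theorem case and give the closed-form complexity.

Master Theorem for T(n) = 16T(n/4) + O(n^0):

a = 16, b = 4, c = 0
log_b(a) = log_4(16) = 2.0000

Case 1: c = 0 < log_4(16) = 2.0000
T(n) = O(n^(log_4 16)) = O(n^2)

For T(n) = 16T(n/4) + O(n^0): log_4(16) = 2.0000. This is Case 1 of the Master Theorem (c < log_b(a), work dominated by leaves), giving O(n^2).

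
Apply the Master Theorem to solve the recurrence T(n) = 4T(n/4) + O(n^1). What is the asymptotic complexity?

Master Theorem for T(n) = 4T(n/4) + O(n^1):

a = 4, b = 4, c = 1
log_b(a) = log_4(4) = 1.0000

Case 2: c = 1 = log_4(4) = 1.0000
T(n) = O(n^1 log n) = O(n log n)

For T(n) = 4T(n/4) + O(n^1): log_4(4) = 1.0000. This is Case 2 of the Master Theorem (c = log_b(a), equal work at all levels), giving O(n log n).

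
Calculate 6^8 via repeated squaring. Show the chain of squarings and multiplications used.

Computing 6^8 by squaring (build up from 6^1; each line after the first costs one multiplication):

6^1 = 6
6^2 = (6^1)^2 = 6^2 = 36
6^4 = (6^2)^2 = 36^2 = 1296
6^8 = (6^4)^2 = 1296^2 = 1679616

Result: 1679616
Multiplications needed: 3 (3 lines after 6^1)

6^8 = 1679616. Using exponentiation by squaring, this requires 3 multiplications. The key idea: if the exponent is even, square the half-power; if odd, multiply by the base once.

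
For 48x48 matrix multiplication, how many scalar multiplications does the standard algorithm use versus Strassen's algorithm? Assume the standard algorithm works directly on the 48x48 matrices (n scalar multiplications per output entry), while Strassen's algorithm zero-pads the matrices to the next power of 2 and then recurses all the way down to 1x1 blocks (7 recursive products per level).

Matrix multiplication for 48x48 matrices:

Strassen's algorithm requires power-of-2 dimensions. Pad 48x48 to 64x64 (next power of 2).

Standard algorithm: 48^3 = 110592 multiplications
Strassen's algorithm: 7^(log2(64)) = 7^6 = 117649 multiplications
Difference: 110592 - 117649 = -7057 (Strassen uses MORE here due to padding overhead — for small or just-over-power-of-2 n, padding can outweigh the per-level savings)

Standard: 110592 multiplications (48^3). Strassen: 117649 multiplications (7^6, after padding to 64x64). Strassen reduces 8 recursive multiplications to 7 at each level.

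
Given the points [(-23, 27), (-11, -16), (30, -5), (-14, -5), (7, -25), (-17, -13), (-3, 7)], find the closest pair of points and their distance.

Computing all pairwise distances among 7 points:

d((-23, 27), (-11, -16)) = 44.643
d((-23, 27), (30, -5)) = 61.9112
d((-23, 27), (-14, -5)) = 33.2415
d((-23, 27), (7, -25)) = 60.0333
d((-23, 27), (-17, -13)) = 40.4475
d((-23, 27), (-3, 7)) = 28.2843
d((-11, -16), (30, -5)) = 42.45
d((-11, -16), (-14, -5)) = 11.4018
d((-11, -16), (7, -25)) = 20.1246
d((-11, -16), (-17, -13)) = 6.7082 <-- minimum
d((-11, -16), (-3, 7)) = 24.3516
d((30, -5), (-14, -5)) = 44.0
d((30, -5), (7, -25)) = 30.4795
d((30, -5), (-17, -13)) = 47.676
d((30, -5), (-3, 7)) = 35.1141
d((-14, -5), (7, -25)) = 29.0
d((-14, -5), (-17, -13)) = 8.544
d((-14, -5), (-3, 7)) = 16.2788
d((7, -25), (-17, -13)) = 26.8328
d((7, -25), (-3, 7)) = 33.5261
d((-17, -13), (-3, 7)) = 24.4131

Closest pair: (-11, -16) and (-17, -13) with distance 6.7082

The closest pair is (-11, -16) and (-17, -13) with Euclidean distance 6.7082. For 7 points, brute-force pairwise comparison is shown above. For large n, the divide-and-conquer algorithm (sort by x, recurse on halves, check the dividing strip) achieves O(n log n).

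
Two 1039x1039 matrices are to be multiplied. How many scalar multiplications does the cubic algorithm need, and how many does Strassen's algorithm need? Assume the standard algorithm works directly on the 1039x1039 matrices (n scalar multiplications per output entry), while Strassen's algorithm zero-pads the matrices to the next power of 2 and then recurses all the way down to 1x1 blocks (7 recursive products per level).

Matrix multiplication for 1039x1039 matrices:

Strassen's algorithm requires power-of-2 dimensions. Pad 1039x1039 to 2048x2048 (next power of 2).

Standard algorithm: 1039^3 = 1121622319 multiplications
Strassen's algorithm: 7^(log2(2048)) = 7^11 = 1977326743 multiplications
Difference: 1121622319 - 1977326743 = -855704424 (Strassen uses MORE here due to padding overhead — for small or just-over-power-of-2 n, padding can outweigh the per-level savings)

Standard: 1121622319 multiplications (1039^3). Strassen: 1977326743 multiplications (7^11, after padding to 2048x2048). Strassen reduces 8 recursive multiplications to 7 at each level.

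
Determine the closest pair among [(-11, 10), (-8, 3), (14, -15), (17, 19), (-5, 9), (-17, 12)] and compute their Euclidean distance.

Computing all pairwise distances among 6 points:

d((-11, 10), (-8, 3)) = 7.6158
d((-11, 10), (14, -15)) = 35.3553
d((-11, 10), (17, 19)) = 29.4109
d((-11, 10), (-5, 9)) = 6.0828 <-- minimum
d((-11, 10), (-17, 12)) = 6.3246
d((-8, 3), (14, -15)) = 28.4253
d((-8, 3), (17, 19)) = 29.6816
d((-8, 3), (-5, 9)) = 6.7082
d((-8, 3), (-17, 12)) = 12.7279
d((14, -15), (17, 19)) = 34.1321
d((14, -15), (-5, 9)) = 30.6105
d((14, -15), (-17, 12)) = 41.1096
d((17, 19), (-5, 9)) = 24.1661
d((17, 19), (-17, 12)) = 34.7131
d((-5, 9), (-17, 12)) = 12.3693

Closest pair: (-11, 10) and (-5, 9) with distance 6.0828

The closest pair is (-11, 10) and (-5, 9) with Euclidean distance 6.0828. For 6 points, brute-force pairwise comparison is shown above. For large n, the divide-and-conquer algorithm (sort by x, recurse on halves, check the dividing strip) achieves O(n log n).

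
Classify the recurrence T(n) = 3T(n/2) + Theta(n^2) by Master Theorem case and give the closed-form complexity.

Master Theorem for T(n) = 3T(n/2) + O(n^2):

a = 3, b = 2, c = 2
log_b(a) = log_2(3) = 1.5850

Case 3: c = 2 > log_2(3) = 1.5850
T(n) = O(n^2) = O(n^2)

For T(n) = 3T(n/2) + O(n^2): log_2(3) = 1.5850. This is Case 3 of the Master Theorem (c > log_b(a), work dominated by root), giving O(n^2).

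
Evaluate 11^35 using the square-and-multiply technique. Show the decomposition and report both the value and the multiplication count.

Computing 11^35 by squaring (build up from 11^1; each line after the first costs one multiplication):

11^1 = 11
11^2 = (11^1)^2 = 11^2 = 121
11^4 = (11^2)^2 = 121^2 = 14641
11^8 = (11^4)^2 = 14641^2 = 214358881
11^16 = (11^8)^2 = 214358881^2 = 45949729863572161
11^17 = 11 * 11^16 = 11 * 45949729863572161 = 505447028499293771
11^34 = (11^17)^2 = 505447028499293771^2 = 255476698618765889551019445759400441
11^35 = 11 * 11^34 = 11 * 255476698618765889551019445759400441 = 2810243684806424785061213903353404851

Result: 2810243684806424785061213903353404851
Multiplications needed: 7 (7 lines after 11^1)

11^35 = 2810243684806424785061213903353404851. Using exponentiation by squaring, this requires 7 multiplications. The key idea: if the exponent is even, square the half-power; if odd, multiply by the base once.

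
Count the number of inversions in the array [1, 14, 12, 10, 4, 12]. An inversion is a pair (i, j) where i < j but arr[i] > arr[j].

Finding inversions in [1, 14, 12, 10, 4, 12]:

(1, 2): arr[1]=14 > arr[2]=12
(1, 3): arr[1]=14 > arr[3]=10
(1, 4): arr[1]=14 > arr[4]=4
(1, 5): arr[1]=14 > arr[5]=12
(2, 3): arr[2]=12 > arr[3]=10
(2, 4): arr[2]=12 > arr[4]=4
(3, 4): arr[3]=10 > arr[4]=4

Total inversions: 7

The array has 7 inversion(s): (1,2), (1,3), (1,4), (1,5), (2,3), (2,4), (3,4). Each pair (i,j) satisfies i < j and arr[i] > arr[j].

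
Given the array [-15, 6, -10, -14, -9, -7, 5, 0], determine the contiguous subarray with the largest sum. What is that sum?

Using Kadane's algorithm on [-15, 6, -10, -14, -9, -7, 5, 0]:

Scanning through the array:
Position 1 (value 6): max_ending_here = 6, max_so_far = 6
Position 2 (value -10): max_ending_here = -4, max_so_far = 6
Position 3 (value -14): max_ending_here = -14, max_so_far = 6
Position 4 (value -9): max_ending_here = -9, max_so_far = 6
Position 5 (value -7): max_ending_here = -7, max_so_far = 6
Position 6 (value 5): max_ending_here = 5, max_so_far = 6
Position 7 (value 0): max_ending_here = 5, max_so_far = 6

Maximum subarray: [6]
Maximum sum: 6

The maximum subarray is [6] with sum 6. This subarray runs from index 1 to index 1.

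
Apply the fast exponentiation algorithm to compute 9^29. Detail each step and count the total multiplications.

Computing 9^29 by squaring (build up from 9^1; each line after the first costs one multiplication):

9^1 = 9
9^2 = (9^1)^2 = 9^2 = 81
9^3 = 9 * 9^2 = 9 * 81 = 729
9^6 = (9^3)^2 = 729^2 = 531441
9^7 = 9 * 9^6 = 9 * 531441 = 4782969
9^14 = (9^7)^2 = 4782969^2 = 22876792454961
9^28 = (9^14)^2 = 22876792454961^2 = 523347633027360537213511521
9^29 = 9 * 9^28 = 9 * 523347633027360537213511521 = 4710128697246244834921603689

Result: 4710128697246244834921603689
Multiplications needed: 7 (7 lines after 9^1)

9^29 = 4710128697246244834921603689. Using exponentiation by squaring, this requires 7 multiplications. The key idea: if the exponent is even, square the half-power; if odd, multiply by the base once.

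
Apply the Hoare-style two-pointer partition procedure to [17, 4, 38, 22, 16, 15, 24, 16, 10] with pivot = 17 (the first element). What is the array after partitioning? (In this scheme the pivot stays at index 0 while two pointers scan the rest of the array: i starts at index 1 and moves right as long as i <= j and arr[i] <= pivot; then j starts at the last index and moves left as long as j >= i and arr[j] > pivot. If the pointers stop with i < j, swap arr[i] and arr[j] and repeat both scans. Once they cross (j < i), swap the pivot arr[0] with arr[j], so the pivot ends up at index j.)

Hoare-style two-pointer partition with pivot = 17:

Initial array: [17, 4, 38, 22, 16, 15, 24, 16, 10]

Pointers start at i = 1, j = 8.
i stops at index 2 (arr[2]=38 > 17), j stops at index 8 (arr[8]=10 <= 17): swap arr[2] and arr[8], array becomes [17, 4, 10, 22, 16, 15, 24, 16, 38]
i stops at index 3 (arr[3]=22 > 17), j stops at index 7 (arr[7]=16 <= 17): swap arr[3] and arr[7], array becomes [17, 4, 10, 16, 16, 15, 24, 22, 38]
i ends at 6, j ends at 5: the pointers have crossed (j < i), so scanning stops.

Swap pivot arr[0] with arr[5] to place pivot at position 5: [15, 4, 10, 16, 16, 17, 24, 22, 38]
Pivot position: 5

After partitioning with pivot 17, the array becomes [15, 4, 10, 16, 16, 17, 24, 22, 38]. The pivot is placed at index 5. All elements to the left of the pivot are <= 17, and all elements to the right are > 17.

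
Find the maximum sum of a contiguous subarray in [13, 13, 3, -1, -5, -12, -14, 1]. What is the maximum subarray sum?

Using Kadane's algorithm on [13, 13, 3, -1, -5, -12, -14, 1]:

Scanning through the array:
Position 1 (value 13): max_ending_here = 26, max_so_far = 26
Position 2 (value 3): max_ending_here = 29, max_so_far = 29
Position 3 (value -1): max_ending_here = 28, max_so_far = 29
Position 4 (value -5): max_ending_here = 23, max_so_far = 29
Position 5 (value -12): max_ending_here = 11, max_so_far = 29
Position 6 (value -14): max_ending_here = -3, max_so_far = 29
Position 7 (value 1): max_ending_here = 1, max_so_far = 29

Maximum subarray: [13, 13, 3]
Maximum sum: 29

The maximum subarray is [13, 13, 3] with sum 29. This subarray runs from index 0 to index 2.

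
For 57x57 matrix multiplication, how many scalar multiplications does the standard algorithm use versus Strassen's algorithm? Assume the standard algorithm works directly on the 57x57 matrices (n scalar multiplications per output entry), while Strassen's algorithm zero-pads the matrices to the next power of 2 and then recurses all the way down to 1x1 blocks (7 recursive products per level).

Matrix multiplication for 57x57 matrices:

Strassen's algorithm requires power-of-2 dimensions. Pad 57x57 to 64x64 (next power of 2).

Standard algorithm: 57^3 = 185193 multiplications
Strassen's algorithm: 7^(log2(64)) = 7^6 = 117649 multiplications
Savings: 185193 - 117649 = 67544 multiplications

Standard: 185193 multiplications (57^3). Strassen: 117649 multiplications (7^6, after padding to 64x64). Strassen reduces 8 recursive multiplications to 7 at each level.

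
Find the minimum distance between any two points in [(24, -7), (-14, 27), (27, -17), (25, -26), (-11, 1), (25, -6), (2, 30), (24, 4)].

Computing all pairwise distances among 8 points:

d((24, -7), (-14, 27)) = 50.9902
d((24, -7), (27, -17)) = 10.4403
d((24, -7), (25, -26)) = 19.0263
d((24, -7), (-11, 1)) = 35.9026
d((24, -7), (25, -6)) = 1.4142 <-- minimum
d((24, -7), (2, 30)) = 43.0465
d((24, -7), (24, 4)) = 11.0
d((-14, 27), (27, -17)) = 60.1415
d((-14, 27), (25, -26)) = 65.8027
d((-14, 27), (-11, 1)) = 26.1725
d((-14, 27), (25, -6)) = 51.0882
d((-14, 27), (2, 30)) = 16.2788
d((-14, 27), (24, 4)) = 44.4185
d((27, -17), (25, -26)) = 9.2195
d((27, -17), (-11, 1)) = 42.0476
d((27, -17), (25, -6)) = 11.1803
d((27, -17), (2, 30)) = 53.2353
d((27, -17), (24, 4)) = 21.2132
d((25, -26), (-11, 1)) = 45.0
d((25, -26), (25, -6)) = 20.0
d((25, -26), (2, 30)) = 60.5392
d((25, -26), (24, 4)) = 30.0167
d((-11, 1), (25, -6)) = 36.6742
d((-11, 1), (2, 30)) = 31.7805
d((-11, 1), (24, 4)) = 35.1283
d((25, -6), (2, 30)) = 42.72
d((25, -6), (24, 4)) = 10.0499
d((2, 30), (24, 4)) = 34.0588

Closest pair: (24, -7) and (25, -6) with distance 1.4142

The closest pair is (24, -7) and (25, -6) with Euclidean distance 1.4142. For 8 points, brute-force pairwise comparison is shown above. For large n, the divide-and-conquer algorithm (sort by x, recurse on halves, check the dividing strip) achieves O(n log n).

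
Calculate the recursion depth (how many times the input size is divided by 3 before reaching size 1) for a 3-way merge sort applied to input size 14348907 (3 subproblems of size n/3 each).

For divide and conquer with division factor 3:

Problem sizes at each level:
Level 0: 14348907
Level 1: 4782969
Level 2: 1594323
Level 3: 531441
Level 4: 177147
Level 5: 59049
Level 6: 19683
Level 7: 6561
Level 8: 2187
Level 9: 729
Level 10: 243
Level 11: 81
Level 12: 27
Level 13: 9
Level 14: 3
Level 15: 1

The root is level 0 and the size-1 base case is level 15 (the tree spans levels 0 through 15, i.e. 16 levels counting the root), so the depth is the number of divisions: log_3(14348907) = 15

The recursion tree depth is log_3(14348907) = 15. At each level, the problem size is divided by 3, so it takes 15 divisions to reduce to a base case of size 1. The algorithm makes 3 recursive calls at each level.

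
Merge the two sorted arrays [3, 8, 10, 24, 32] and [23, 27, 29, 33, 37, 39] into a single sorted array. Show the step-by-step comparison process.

Merging process:

Compare 3 vs 23: take 3 from left. Merged: [3]
Compare 8 vs 23: take 8 from left. Merged: [3, 8]
Compare 10 vs 23: take 10 from left. Merged: [3, 8, 10]
Compare 24 vs 23: take 23 from right. Merged: [3, 8, 10, 23]
Compare 24 vs 27: take 24 from left. Merged: [3, 8, 10, 23, 24]
Compare 32 vs 27: take 27 from right. Merged: [3, 8, 10, 23, 24, 27]
Compare 32 vs 29: take 29 from right. Merged: [3, 8, 10, 23, 24, 27, 29]
Compare 32 vs 33: take 32 from left. Merged: [3, 8, 10, 23, 24, 27, 29, 32]
Append remaining from right: [33, 37, 39]. Merged: [3, 8, 10, 23, 24, 27, 29, 32, 33, 37, 39]

Final merged array: [3, 8, 10, 23, 24, 27, 29, 32, 33, 37, 39]
Total comparisons: 8

The merged array is [3, 8, 10, 23, 24, 27, 29, 32, 33, 37, 39], requiring 8 comparisons. The merge step runs in O(n) time where n is the total number of elements.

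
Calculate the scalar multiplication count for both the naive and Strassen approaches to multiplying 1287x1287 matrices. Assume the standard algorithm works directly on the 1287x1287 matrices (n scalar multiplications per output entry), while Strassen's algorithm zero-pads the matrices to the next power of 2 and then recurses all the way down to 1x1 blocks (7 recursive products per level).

Matrix multiplication for 1287x1287 matrices:

Strassen's algorithm requires power-of-2 dimensions. Pad 1287x1287 to 2048x2048 (next power of 2).

Standard algorithm: 1287^3 = 2131746903 multiplications
Strassen's algorithm: 7^(log2(2048)) = 7^11 = 1977326743 multiplications
Savings: 2131746903 - 1977326743 = 154420160 multiplications

Standard: 2131746903 multiplications (1287^3). Strassen: 1977326743 multiplications (7^11, after padding to 2048x2048). Strassen reduces 8 recursive multiplications to 7 at each level.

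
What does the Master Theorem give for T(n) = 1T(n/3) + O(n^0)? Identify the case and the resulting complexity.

Master Theorem for T(n) = 1T(n/3) + O(n^0):

a = 1, b = 3, c = 0
log_b(a) = log_3(1) = 0.0000

Case 2: c = 0 = log_3(1) = 0.0000
T(n) = O(n^0 log n) = O(log n)

For T(n) = 1T(n/3) + O(n^0): log_3(1) = 0.0000. This is Case 2 of the Master Theorem (c = log_b(a), equal work at all levels), giving O(log n).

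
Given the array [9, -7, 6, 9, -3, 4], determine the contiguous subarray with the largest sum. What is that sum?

Using Kadane's algorithm on [9, -7, 6, 9, -3, 4]:

Scanning through the array:
Position 1 (value -7): max_ending_here = 2, max_so_far = 9
Position 2 (value 6): max_ending_here = 8, max_so_far = 9
Position 3 (value 9): max_ending_here = 17, max_so_far = 17
Position 4 (value -3): max_ending_here = 14, max_so_far = 17
Position 5 (value 4): max_ending_here = 18, max_so_far = 18

Maximum subarray: [9, -7, 6, 9, -3, 4]
Maximum sum: 18

The maximum subarray is [9, -7, 6, 9, -3, 4] with sum 18. This subarray runs from index 0 to index 5.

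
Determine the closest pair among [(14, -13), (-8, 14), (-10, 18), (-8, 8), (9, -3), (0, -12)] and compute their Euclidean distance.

Computing all pairwise distances among 6 points:

d((14, -13), (-8, 14)) = 34.8281
d((14, -13), (-10, 18)) = 39.2046
d((14, -13), (-8, 8)) = 30.4138
d((14, -13), (9, -3)) = 11.1803
d((14, -13), (0, -12)) = 14.0357
d((-8, 14), (-10, 18)) = 4.4721 <-- minimum
d((-8, 14), (-8, 8)) = 6.0
d((-8, 14), (9, -3)) = 24.0416
d((-8, 14), (0, -12)) = 27.2029
d((-10, 18), (-8, 8)) = 10.198
d((-10, 18), (9, -3)) = 28.3196
d((-10, 18), (0, -12)) = 31.6228
d((-8, 8), (9, -3)) = 20.2485
d((-8, 8), (0, -12)) = 21.5407
d((9, -3), (0, -12)) = 12.7279

Closest pair: (-8, 14) and (-10, 18) with distance 4.4721

The closest pair is (-8, 14) and (-10, 18) with Euclidean distance 4.4721. For 6 points, brute-force pairwise comparison is shown above. For large n, the divide-and-conquer algorithm (sort by x, recurse on halves, check the dividing strip) achieves O(n log n).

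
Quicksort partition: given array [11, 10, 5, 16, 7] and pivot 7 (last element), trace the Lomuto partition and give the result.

Lomuto partition with pivot = 7:

Initial array: [11, 10, 5, 16, 7]

arr[0]=11 > 7: no swap
arr[1]=10 > 7: no swap
arr[2]=5 <= 7: swap with position 0, array becomes [5, 10, 11, 16, 7]
arr[3]=16 > 7: no swap

Place pivot at position 1: [5, 7, 11, 16, 10]
Pivot position: 1

After partitioning with pivot 7, the array becomes [5, 7, 11, 16, 10]. The pivot is placed at index 1. All elements to the left of the pivot are <= 7, and all elements to the right are > 7.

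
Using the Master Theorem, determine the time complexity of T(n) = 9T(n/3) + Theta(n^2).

Master Theorem for T(n) = 9T(n/3) + O(n^2):

a = 9, b = 3, c = 2
log_b(a) = log_3(9) = 2.0000

Case 2: c = 2 = log_3(9) = 2.0000
T(n) = O(n^2 log n) = O(n^2 log n)

For T(n) = 9T(n/3) + O(n^2): log_3(9) = 2.0000. This is Case 2 of the Master Theorem (c = log_b(a), equal work at all levels), giving O(n^2 log n).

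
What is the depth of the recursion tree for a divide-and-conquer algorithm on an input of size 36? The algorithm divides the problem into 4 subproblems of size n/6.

For divide and conquer with division factor 6:

Problem sizes at each level:
Level 0: 36
Level 1: 6
Level 2: 1

The root is level 0 and the size-1 base case is level 2 (the tree spans levels 0 through 2, i.e. 3 levels counting the root), so the depth is the number of divisions: log_6(36) = 2

The recursion tree depth is log_6(36) = 2. At each level, the problem size is divided by 6, so it takes 2 divisions to reduce to a base case of size 1. The algorithm makes 4 recursive calls at each level.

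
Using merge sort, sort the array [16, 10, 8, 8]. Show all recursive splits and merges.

Merge sort trace:

Split: [16, 10, 8, 8] -> [16, 10] and [8, 8]
  Split: [16, 10] -> [16] and [10]
  Merge: [16] + [10] -> [10, 16]
  Split: [8, 8] -> [8] and [8]
  Merge: [8] + [8] -> [8, 8]
Merge: [10, 16] + [8, 8] -> [8, 8, 10, 16]

Final sorted array: [8, 8, 10, 16]

The merge sort proceeds by recursively splitting the array and merging sorted halves.
After all merges, the sorted array is [8, 8, 10, 16].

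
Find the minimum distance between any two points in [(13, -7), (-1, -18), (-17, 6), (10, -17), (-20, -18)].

Computing all pairwise distances among 5 points:

d((13, -7), (-1, -18)) = 17.8045
d((13, -7), (-17, 6)) = 32.6956
d((13, -7), (10, -17)) = 10.4403 <-- minimum
d((13, -7), (-20, -18)) = 34.7851
d((-1, -18), (-17, 6)) = 28.8444
d((-1, -18), (10, -17)) = 11.0454
d((-1, -18), (-20, -18)) = 19.0
d((-17, 6), (10, -17)) = 35.4683
d((-17, 6), (-20, -18)) = 24.1868
d((10, -17), (-20, -18)) = 30.0167

Closest pair: (13, -7) and (10, -17) with distance 10.4403

The closest pair is (13, -7) and (10, -17) with Euclidean distance 10.4403. For 5 points, brute-force pairwise comparison is shown above. For large n, the divide-and-conquer algorithm (sort by x, recurse on halves, check the dividing strip) achieves O(n log n).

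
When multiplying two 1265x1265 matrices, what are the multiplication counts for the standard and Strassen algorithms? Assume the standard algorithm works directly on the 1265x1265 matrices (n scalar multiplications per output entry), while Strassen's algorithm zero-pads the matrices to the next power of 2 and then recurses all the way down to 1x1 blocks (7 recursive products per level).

Matrix multiplication for 1265x1265 matrices:

Strassen's algorithm requires power-of-2 dimensions. Pad 1265x1265 to 2048x2048 (next power of 2).

Standard algorithm: 1265^3 = 2024284625 multiplications
Strassen's algorithm: 7^(log2(2048)) = 7^11 = 1977326743 multiplications
Savings: 2024284625 - 1977326743 = 46957882 multiplications

Standard: 2024284625 multiplications (1265^3). Strassen: 1977326743 multiplications (7^11, after padding to 2048x2048). Strassen reduces 8 recursive multiplications to 7 at each level.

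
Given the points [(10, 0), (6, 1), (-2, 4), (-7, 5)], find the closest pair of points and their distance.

Computing all pairwise distances among 4 points:

d((10, 0), (6, 1)) = 4.1231 <-- minimum
d((10, 0), (-2, 4)) = 12.6491
d((10, 0), (-7, 5)) = 17.72
d((6, 1), (-2, 4)) = 8.544
d((6, 1), (-7, 5)) = 13.6015
d((-2, 4), (-7, 5)) = 5.099

Closest pair: (10, 0) and (6, 1) with distance 4.1231

The closest pair is (10, 0) and (6, 1) with Euclidean distance 4.1231. For 4 points, brute-force pairwise comparison is shown above. For large n, the divide-and-conquer algorithm (sort by x, recurse on halves, check the dividing strip) achieves O(n log n).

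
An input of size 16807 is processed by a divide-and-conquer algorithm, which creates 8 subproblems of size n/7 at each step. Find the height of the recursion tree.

For divide and conquer with division factor 7:

Problem sizes at each level:
Level 0: 16807
Level 1: 2401
Level 2: 343
Level 3: 49
Level 4: 7
Level 5: 1

The root is level 0 and the size-1 base case is level 5 (the tree spans levels 0 through 5, i.e. 6 levels counting the root), so the depth is the number of divisions: log_7(16807) = 5

The recursion tree depth is log_7(16807) = 5. At each level, the problem size is divided by 7, so it takes 5 divisions to reduce to a base case of size 1. The algorithm makes 8 recursive calls at each level.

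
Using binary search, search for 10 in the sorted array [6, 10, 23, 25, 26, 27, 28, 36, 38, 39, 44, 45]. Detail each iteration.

Binary search for 10 in [6, 10, 23, 25, 26, 27, 28, 36, 38, 39, 44, 45]:

lo=0, hi=11, mid=5, arr[mid]=27 -> 27 > 10, search left half
lo=0, hi=4, mid=2, arr[mid]=23 -> 23 > 10, search left half
lo=0, hi=1, mid=0, arr[mid]=6 -> 6 < 10, search right half
lo=1, hi=1, mid=1, arr[mid]=10 -> Found target at index 1!

Binary search finds 10 at index 1 after 4 comparisons. The search repeatedly halves the search space by comparing with the middle element.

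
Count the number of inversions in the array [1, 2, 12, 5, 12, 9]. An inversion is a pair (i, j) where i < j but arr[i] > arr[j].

Finding inversions in [1, 2, 12, 5, 12, 9]:

(2, 3): arr[2]=12 > arr[3]=5
(2, 5): arr[2]=12 > arr[5]=9
(4, 5): arr[4]=12 > arr[5]=9

Total inversions: 3

The array has 3 inversion(s): (2,3), (2,5), (4,5). Each pair (i,j) satisfies i < j and arr[i] > arr[j].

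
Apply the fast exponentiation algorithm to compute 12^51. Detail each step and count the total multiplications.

Computing 12^51 by squaring (build up from 12^1; each line after the first costs one multiplication):

12^1 = 12
12^2 = (12^1)^2 = 12^2 = 144
12^3 = 12 * 12^2 = 12 * 144 = 1728
12^6 = (12^3)^2 = 1728^2 = 2985984
12^12 = (12^6)^2 = 2985984^2 = 8916100448256
12^24 = (12^12)^2 = 8916100448256^2 = 79496847203390844133441536
12^25 = 12 * 12^24 = 12 * 79496847203390844133441536 = 953962166440690129601298432
12^50 = (12^25)^2 = 953962166440690129601298432^2 = 910043815000214977332758527534256632492715260325658624
12^51 = 12 * 12^50 = 12 * 910043815000214977332758527534256632492715260325658624 = 10920525780002579727993102330411079589912583123907903488

Result: 10920525780002579727993102330411079589912583123907903488
Multiplications needed: 8 (8 lines after 12^1)

12^51 = 10920525780002579727993102330411079589912583123907903488. Using exponentiation by squaring, this requires 8 multiplications. The key idea: if the exponent is even, square the half-power; if odd, multiply by the base once.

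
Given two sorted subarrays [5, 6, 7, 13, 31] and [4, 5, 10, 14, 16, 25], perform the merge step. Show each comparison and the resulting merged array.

Merging process:

Compare 5 vs 4: take 4 from right. Merged: [4]
Compare 5 vs 5: take 5 from left. Merged: [4, 5]
Compare 6 vs 5: take 5 from right. Merged: [4, 5, 5]
Compare 6 vs 10: take 6 from left. Merged: [4, 5, 5, 6]
Compare 7 vs 10: take 7 from left. Merged: [4, 5, 5, 6, 7]
Compare 13 vs 10: take 10 from right. Merged: [4, 5, 5, 6, 7, 10]
Compare 13 vs 14: take 13 from left. Merged: [4, 5, 5, 6, 7, 10, 13]
Compare 31 vs 14: take 14 from right. Merged: [4, 5, 5, 6, 7, 10, 13, 14]
Compare 31 vs 16: take 16 from right. Merged: [4, 5, 5, 6, 7, 10, 13, 14, 16]
Compare 31 vs 25: take 25 from right. Merged: [4, 5, 5, 6, 7, 10, 13, 14, 16, 25]
Append remaining from left: [31]. Merged: [4, 5, 5, 6, 7, 10, 13, 14, 16, 25, 31]

Final merged array: [4, 5, 5, 6, 7, 10, 13, 14, 16, 25, 31]
Total comparisons: 10

The merged array is [4, 5, 5, 6, 7, 10, 13, 14, 16, 25, 31], requiring 10 comparisons. The merge step runs in O(n) time where n is the total number of elements.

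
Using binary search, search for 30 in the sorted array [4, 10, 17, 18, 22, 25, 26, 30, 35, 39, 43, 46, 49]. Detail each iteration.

Binary search for 30 in [4, 10, 17, 18, 22, 25, 26, 30, 35, 39, 43, 46, 49]:

lo=0, hi=12, mid=6, arr[mid]=26 -> 26 < 30, search right half
lo=7, hi=12, mid=9, arr[mid]=39 -> 39 > 30, search left half
lo=7, hi=8, mid=7, arr[mid]=30 -> Found target at index 7!

Binary search finds 30 at index 7 after 3 comparisons. The search repeatedly halves the search space by comparing with the middle element.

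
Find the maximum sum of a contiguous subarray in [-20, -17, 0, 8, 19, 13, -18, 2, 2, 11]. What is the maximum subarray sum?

Using Kadane's algorithm on [-20, -17, 0, 8, 19, 13, -18, 2, 2, 11]:

Scanning through the array:
Position 1 (value -17): max_ending_here = -17, max_so_far = -17
Position 2 (value 0): max_ending_here = 0, max_so_far = 0
Position 3 (value 8): max_ending_here = 8, max_so_far = 8
Position 4 (value 19): max_ending_here = 27, max_so_far = 27
Position 5 (value 13): max_ending_here = 40, max_so_far = 40
Position 6 (value -18): max_ending_here = 22, max_so_far = 40
Position 7 (value 2): max_ending_here = 24, max_so_far = 40
Position 8 (value 2): max_ending_here = 26, max_so_far = 40
Position 9 (value 11): max_ending_here = 37, max_so_far = 40

Maximum subarray: [0, 8, 19, 13]
Maximum sum: 40

The maximum subarray is [0, 8, 19, 13] with sum 40. This subarray runs from index 2 to index 5.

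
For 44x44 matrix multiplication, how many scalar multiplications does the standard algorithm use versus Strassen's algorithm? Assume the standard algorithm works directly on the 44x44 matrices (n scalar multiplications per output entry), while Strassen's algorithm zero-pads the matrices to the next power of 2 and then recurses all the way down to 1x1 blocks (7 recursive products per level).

Matrix multiplication for 44x44 matrices:

Strassen's algorithm requires power-of-2 dimensions. Pad 44x44 to 64x64 (next power of 2).

Standard algorithm: 44^3 = 85184 multiplications
Strassen's algorithm: 7^(log2(64)) = 7^6 = 117649 multiplications
Difference: 85184 - 117649 = -32465 (Strassen uses MORE here due to padding overhead — for small or just-over-power-of-2 n, padding can outweigh the per-level savings)

Standard: 85184 multiplications (44^3). Strassen: 117649 multiplications (7^6, after padding to 64x64). Strassen reduces 8 recursive multiplications to 7 at each level.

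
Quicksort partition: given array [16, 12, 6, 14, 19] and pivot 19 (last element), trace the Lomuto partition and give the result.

Lomuto partition with pivot = 19:

Initial array: [16, 12, 6, 14, 19]

arr[0]=16 <= 19: swap with position 0, array becomes [16, 12, 6, 14, 19]
arr[1]=12 <= 19: swap with position 1, array becomes [16, 12, 6, 14, 19]
arr[2]=6 <= 19: swap with position 2, array becomes [16, 12, 6, 14, 19]
arr[3]=14 <= 19: swap with position 3, array becomes [16, 12, 6, 14, 19]

Place pivot at position 4: [16, 12, 6, 14, 19]
Pivot position: 4

After partitioning with pivot 19, the array becomes [16, 12, 6, 14, 19]. The pivot is placed at index 4. All elements to the left of the pivot are <= 19, and all elements to the right are > 19.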